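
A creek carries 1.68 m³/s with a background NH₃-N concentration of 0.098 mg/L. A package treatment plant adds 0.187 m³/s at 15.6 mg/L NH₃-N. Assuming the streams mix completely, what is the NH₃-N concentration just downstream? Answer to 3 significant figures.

1.65 mg/L

Flow-weighted average: C = (1.680·0.09800 + 0.1870·15.60) / 1.867 = 3.082/1.867 = 1.651 mg/L.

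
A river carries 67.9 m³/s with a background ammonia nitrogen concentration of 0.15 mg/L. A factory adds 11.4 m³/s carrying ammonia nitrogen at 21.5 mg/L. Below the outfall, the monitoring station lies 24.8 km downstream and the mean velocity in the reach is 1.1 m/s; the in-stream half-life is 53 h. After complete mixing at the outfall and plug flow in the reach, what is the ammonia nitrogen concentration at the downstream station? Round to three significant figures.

2.97 mg/L

Flow-weighted average: C = (67.90·0.1500 + 11.40·21.50) / 79.30 = 255.3/79.30 = 3.219 mg/L.
Travel time t = 24.8·1000 / 1.1 = 22550 s = 6.263 h.
Half-life 53 h → k = ln 2 / 53 = 0.01308 h⁻¹ = 0.3139 d⁻¹.
First-order decay: C = 3.219·exp(−k·t) = 3.219·0.9214 = 2.966 mg/L.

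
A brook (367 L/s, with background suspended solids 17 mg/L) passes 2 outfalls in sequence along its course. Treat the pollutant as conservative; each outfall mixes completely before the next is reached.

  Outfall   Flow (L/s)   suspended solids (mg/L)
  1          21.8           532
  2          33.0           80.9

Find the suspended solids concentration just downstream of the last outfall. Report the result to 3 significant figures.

Outfall 1: combined Q = 388.8 L/s; C = (367.0·17.00 + 21.80·532.0)/388.8 = 45.88 mg/L.
Outfall 2: combined Q = 421.8 L/s; C = (388.8·45.88 + 33.00·80.90)/421.8 = 48.62 mg/L.

48.6 mg/L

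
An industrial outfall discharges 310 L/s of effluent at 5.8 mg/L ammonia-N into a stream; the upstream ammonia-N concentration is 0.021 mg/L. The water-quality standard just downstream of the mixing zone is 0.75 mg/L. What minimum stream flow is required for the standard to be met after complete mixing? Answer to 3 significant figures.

Set C_mix = 0.75: (Q·0.02100 + 310.0·5.800) / (Q + 310.0) = 0.75
→ Q = 310.0·(5.800 − 0.75)/(0.75 − 0.02100) = 2147 L/s.

2150 L/s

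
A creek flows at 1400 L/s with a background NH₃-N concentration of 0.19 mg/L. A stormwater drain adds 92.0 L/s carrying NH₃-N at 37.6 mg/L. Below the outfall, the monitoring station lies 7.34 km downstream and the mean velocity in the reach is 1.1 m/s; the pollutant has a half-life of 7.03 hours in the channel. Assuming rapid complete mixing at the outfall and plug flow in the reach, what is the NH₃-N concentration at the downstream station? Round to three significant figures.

Conservation of mass: C = (1400·0.1900 + 92.00·37.60) / 1492 = 3725/1492 = 2.497 mg/L.
Travel time t = 7.34·1000 / 1.1 = 6673 s = 1.854 h.
Half-life 7.03 h → k = ln 2 / 7.03 = 0.09860 h⁻¹ = 2.366 d⁻¹.
After decay, C = 2.497 × e^(−kt) = 2.497 × 0.8330 = 2.080 mg/L.

2.08 mg/L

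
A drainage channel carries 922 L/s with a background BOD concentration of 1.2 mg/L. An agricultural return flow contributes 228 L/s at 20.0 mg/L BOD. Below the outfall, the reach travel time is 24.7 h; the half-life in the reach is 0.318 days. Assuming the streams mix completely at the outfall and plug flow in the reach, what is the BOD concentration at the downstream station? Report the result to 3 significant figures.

0.523 mg/L

Mixed concentration C = ΣQC/ΣQ = (922.0·1.200 + 228.0·20.00) / 1150 = 5666/1150 = 4.927 mg/L.
Half-life 0.318 d → k = ln 2 / 0.318 = 2.180 d⁻¹.
After decay, C = 4.927 × e^(−kt) = 4.927 × 0.1061 = 0.5228 mg/L.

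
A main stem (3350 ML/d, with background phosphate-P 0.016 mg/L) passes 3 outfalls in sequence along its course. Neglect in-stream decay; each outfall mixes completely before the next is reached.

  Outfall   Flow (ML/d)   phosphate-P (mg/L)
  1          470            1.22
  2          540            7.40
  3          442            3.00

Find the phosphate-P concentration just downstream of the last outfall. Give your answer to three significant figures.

1.24 mg/L

After outfall 1: Q = 3350 + 470.0 = 3820 ML/d; C = (3350·0.01600 + 470.0·1.220)/3820 = 0.1641 mg/L.
After outfall 2: Q = 3820 + 540.0 = 4360 ML/d; C = (3820·0.1641 + 540.0·7.400)/4360 = 1.060 mg/L.
After outfall 3: Q = 4360 + 442.0 = 4802 ML/d; C = (4360·1.060 + 442.0·3.000)/4802 = 1.239 mg/L.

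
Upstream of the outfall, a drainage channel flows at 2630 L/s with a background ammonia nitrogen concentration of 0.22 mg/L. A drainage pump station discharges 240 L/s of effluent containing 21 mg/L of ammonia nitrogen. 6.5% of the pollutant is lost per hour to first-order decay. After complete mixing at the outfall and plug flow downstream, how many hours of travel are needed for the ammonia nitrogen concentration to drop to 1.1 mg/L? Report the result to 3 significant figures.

8.58 h

Conservation of mass: C = (2630·0.2200 + 240.0·21.00) / 2870 = 5619/2870 = 1.958 mg/L.
6.5%/h lost → k = −ln(1 − 0.065) = 0.06721 h⁻¹.
1.958·exp(−k·t) = 1.1 → t = ln(1.958/1.1)/k = 30880 s = 8.577 h.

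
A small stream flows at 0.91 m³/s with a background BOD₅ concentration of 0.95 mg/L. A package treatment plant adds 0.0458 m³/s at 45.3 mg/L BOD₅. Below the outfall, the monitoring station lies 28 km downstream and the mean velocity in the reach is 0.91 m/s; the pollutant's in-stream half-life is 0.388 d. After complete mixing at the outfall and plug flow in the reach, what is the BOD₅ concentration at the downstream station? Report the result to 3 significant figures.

After mixing, C = (0.9100·0.9500 + 0.04580·45.30) / 0.9558 = 2.939/0.9558 = 3.075 mg/L.
Travel time t = 28·1000 / 0.91 = 30770 s = 8.547 h.
Half-life 0.388 d → k = ln 2 / 0.388 = 1.786 d⁻¹.
Decay over the reach: 3.075·exp(−kt) = 3.075·0.5293 = 1.628 mg/L.

1.63 mg/L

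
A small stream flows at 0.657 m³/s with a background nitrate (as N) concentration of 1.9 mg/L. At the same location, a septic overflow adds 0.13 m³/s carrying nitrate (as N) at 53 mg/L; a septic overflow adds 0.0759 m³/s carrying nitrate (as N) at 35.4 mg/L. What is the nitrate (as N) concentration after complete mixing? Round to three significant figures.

Mass balance: C = (0.6570·1.900 + 0.1300·53.00 + 0.07590·35.40) / 0.8629 = 10.83/0.8629 = 12.55 mg/L.

12.5 mg/L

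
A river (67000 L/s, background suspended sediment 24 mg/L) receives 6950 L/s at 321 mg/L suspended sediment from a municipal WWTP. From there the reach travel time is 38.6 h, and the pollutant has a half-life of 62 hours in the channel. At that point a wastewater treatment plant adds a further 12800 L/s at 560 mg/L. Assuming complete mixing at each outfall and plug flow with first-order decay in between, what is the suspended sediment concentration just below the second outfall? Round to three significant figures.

Flow-weighted average: C = (67000·24.00 + 6950·321.0) / 73950 = 3839000/73950 = 51.91 mg/L; combined flow 73950 L/s.
Half-life 62 h → k = ln 2 / 62 = 0.01118 h⁻¹ = 0.2683 d⁻¹.
First-order decay: C = 51.91·exp(−k·t) = 51.91·0.6495 = 33.72 mg/L.
Second outfall: C = (73950·33.72 + 12800·560.0)/86750 = 111.4 mg/L.

111 mg/L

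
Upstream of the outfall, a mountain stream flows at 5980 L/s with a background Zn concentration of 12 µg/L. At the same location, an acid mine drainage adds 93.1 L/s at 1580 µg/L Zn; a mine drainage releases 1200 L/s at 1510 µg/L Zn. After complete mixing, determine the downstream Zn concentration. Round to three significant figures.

Conservation of mass: C = (5980·12.00 + 93.10·1580 + 1200·1510) / 7273 = 2031000/7273 = 279.2 µg/L.

279 µg/L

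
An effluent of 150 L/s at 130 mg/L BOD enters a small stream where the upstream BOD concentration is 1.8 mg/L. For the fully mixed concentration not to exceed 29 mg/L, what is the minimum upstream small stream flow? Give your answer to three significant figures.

Set C_mix = 29: (Q·1.800 + 150.0·130.0) / (Q + 150.0) = 29
→ Q = 150.0·(130.0 − 29)/(29 − 1.800) = 557.0 L/s.

557 L/s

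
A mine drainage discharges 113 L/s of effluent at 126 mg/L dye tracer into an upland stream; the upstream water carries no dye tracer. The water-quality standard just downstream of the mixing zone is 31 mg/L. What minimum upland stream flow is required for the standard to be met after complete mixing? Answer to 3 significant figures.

346 L/s

Set C_mix = 31: (Q·0 + 113.0·126.0) / (Q + 113.0) = 31
→ Q = 113.0·(126.0 − 31)/(31 − 0) = 346.3 L/s.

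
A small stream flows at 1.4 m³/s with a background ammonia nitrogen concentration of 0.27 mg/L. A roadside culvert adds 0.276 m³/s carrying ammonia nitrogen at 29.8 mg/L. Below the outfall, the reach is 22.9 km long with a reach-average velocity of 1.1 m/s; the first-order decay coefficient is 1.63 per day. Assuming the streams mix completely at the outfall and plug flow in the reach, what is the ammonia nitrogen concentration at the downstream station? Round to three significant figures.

Flow-weighted average: C = (1.400·0.2700 + 0.2760·29.80) / 1.676 = 8.603/1.676 = 5.133 mg/L.
Travel time t = 22.9·1000 / 1.1 = 20820 s = 5.783 h.
Decay over the reach: 5.133·exp(−kt) = 5.133·0.6752 = 3.466 mg/L.

3.47 mg/L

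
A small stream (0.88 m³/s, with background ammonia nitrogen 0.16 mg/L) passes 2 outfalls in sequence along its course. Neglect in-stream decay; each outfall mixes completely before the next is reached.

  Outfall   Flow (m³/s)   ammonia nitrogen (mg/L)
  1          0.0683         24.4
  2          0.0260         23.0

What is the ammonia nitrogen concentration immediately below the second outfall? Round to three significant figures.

Outfall 1: combined Q = 0.9483 m³/s; C = (0.8800·0.1600 + 0.06830·24.40)/0.9483 = 1.906 mg/L.
Outfall 2: combined Q = 0.9743 m³/s; C = (0.9483·1.906 + 0.02600·23.00)/0.9743 = 2.469 mg/L.

2.47 mg/L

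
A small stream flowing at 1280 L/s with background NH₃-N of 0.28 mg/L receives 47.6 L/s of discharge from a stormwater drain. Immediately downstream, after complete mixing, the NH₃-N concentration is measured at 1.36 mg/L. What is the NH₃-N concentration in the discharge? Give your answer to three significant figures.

30.4 mg/L

Mass balance: 1280·0.2800 + 47.60·Cₑ = 1328·1.360
→ Cₑ = (1328·1.360 − 1280·0.2800) / 47.60 = 30.40 mg/L.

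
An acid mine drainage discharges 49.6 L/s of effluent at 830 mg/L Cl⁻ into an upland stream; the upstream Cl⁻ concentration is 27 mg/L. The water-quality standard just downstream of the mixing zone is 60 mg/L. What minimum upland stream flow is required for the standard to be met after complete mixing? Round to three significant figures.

1160 L/s

Set C_mix = 60: (Q·27.00 + 49.60·830.0) / (Q + 49.60) = 60
→ Q = 49.60·(830.0 − 60)/(60 − 27.00) = 1157 L/s.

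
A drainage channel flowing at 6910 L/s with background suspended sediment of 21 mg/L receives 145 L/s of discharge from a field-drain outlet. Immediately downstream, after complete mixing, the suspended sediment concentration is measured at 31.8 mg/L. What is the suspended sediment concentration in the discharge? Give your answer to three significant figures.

546 mg/L

Mass balance: 6910·21.00 + 145.0·Cₑ = 7055·31.80
→ Cₑ = (7055·31.80 − 6910·21.00) / 145.0 = 546.5 mg/L.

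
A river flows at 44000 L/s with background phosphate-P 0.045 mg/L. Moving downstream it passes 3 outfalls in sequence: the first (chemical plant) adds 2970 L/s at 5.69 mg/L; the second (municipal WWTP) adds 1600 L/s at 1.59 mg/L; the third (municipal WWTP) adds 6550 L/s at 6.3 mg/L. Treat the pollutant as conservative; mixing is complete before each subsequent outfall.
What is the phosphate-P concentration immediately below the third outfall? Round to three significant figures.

After outfall 1: Q = 44000 + 2970 = 46970 L/s; C = (44000·0.04500 + 2970·5.690)/46970 = 0.4019 mg/L.
After outfall 2: Q = 46970 + 1600 = 48570 L/s; C = (46970·0.4019 + 1600·1.590)/48570 = 0.4411 mg/L.
After outfall 3: Q = 48570 + 6550 = 55120 L/s; C = (48570·0.4411 + 6550·6.300)/55120 = 1.137 mg/L.

1.14 mg/L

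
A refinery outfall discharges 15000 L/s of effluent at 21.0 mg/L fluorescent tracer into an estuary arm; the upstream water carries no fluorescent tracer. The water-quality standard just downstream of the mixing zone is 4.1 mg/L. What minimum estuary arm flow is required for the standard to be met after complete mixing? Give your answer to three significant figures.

Set C_mix = 4.1: (Q·0 + 15000·21.00) / (Q + 15000) = 4.1
→ Q = 15000·(21.00 − 4.1)/(4.1 − 0) = 61830 L/s.

61800 L/s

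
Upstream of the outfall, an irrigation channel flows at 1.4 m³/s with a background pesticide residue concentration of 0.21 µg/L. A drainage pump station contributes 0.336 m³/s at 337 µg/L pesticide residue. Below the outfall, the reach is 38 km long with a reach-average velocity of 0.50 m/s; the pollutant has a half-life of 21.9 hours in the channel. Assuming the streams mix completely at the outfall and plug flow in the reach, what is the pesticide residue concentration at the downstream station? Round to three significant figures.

33.5 µg/L

After mixing, C = (1.400·0.2100 + 0.3360·337.0) / 1.736 = 113.5/1.736 = 65.40 µg/L.
Travel time t = 38·1000 / 0.50 = 76000 s = 21.11 h.
Half-life 21.9 h → k = ln 2 / 21.9 = 0.03165 h⁻¹ = 0.7596 d⁻¹.
Applying C = C₀e^(−kt): 65.40 × 0.5126 = 33.52 µg/L.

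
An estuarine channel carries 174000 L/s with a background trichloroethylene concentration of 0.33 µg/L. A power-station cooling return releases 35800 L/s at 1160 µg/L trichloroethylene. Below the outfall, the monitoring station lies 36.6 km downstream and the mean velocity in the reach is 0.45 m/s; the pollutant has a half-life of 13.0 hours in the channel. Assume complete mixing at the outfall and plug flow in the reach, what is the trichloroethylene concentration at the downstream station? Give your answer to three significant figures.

Conservation of mass: C = (174000·0.3300 + 35800·1160) / 209800 = 41590000/209800 = 198.2 µg/L.
Travel time t = 36.6·1000 / 0.45 = 81330 s = 22.59 h.
Half-life 13.0 h → k = ln 2 / 13.0 = 0.05332 h⁻¹ = 1.280 d⁻¹.
Decay over the reach: 198.2·exp(−kt) = 198.2·0.2998 = 59.43 µg/L.

59.4 µg/L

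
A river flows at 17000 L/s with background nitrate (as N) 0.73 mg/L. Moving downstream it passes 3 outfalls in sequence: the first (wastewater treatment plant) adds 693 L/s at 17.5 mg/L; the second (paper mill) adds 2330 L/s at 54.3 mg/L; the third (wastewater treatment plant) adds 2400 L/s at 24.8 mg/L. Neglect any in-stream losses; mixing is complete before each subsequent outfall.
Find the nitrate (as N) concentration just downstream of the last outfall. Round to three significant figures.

9.39 mg/L

After outfall 1: Q = 17000 + 693.0 = 17690 L/s; C = (17000·0.7300 + 693.0·17.50)/17690 = 1.387 mg/L.
After outfall 2: Q = 17690 + 2330 = 20020 L/s; C = (17690·1.387 + 2330·54.30)/20020 = 7.544 mg/L.
After outfall 3: Q = 20020 + 2400 = 22420 L/s; C = (20020·7.544 + 2400·24.80)/22420 = 9.391 mg/L.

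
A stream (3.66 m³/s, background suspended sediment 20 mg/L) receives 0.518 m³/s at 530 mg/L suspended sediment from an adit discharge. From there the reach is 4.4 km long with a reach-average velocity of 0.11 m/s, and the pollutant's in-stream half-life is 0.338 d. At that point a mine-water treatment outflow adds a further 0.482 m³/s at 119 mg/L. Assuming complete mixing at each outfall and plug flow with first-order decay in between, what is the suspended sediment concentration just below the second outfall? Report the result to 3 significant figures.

Mass balance: C = (3.660·20.00 + 0.5180·530.0) / 4.178 = 347.7/4.178 = 83.23 mg/L; combined flow 4.178 m³/s.
Travel time t = 4.4·1000 / 0.11 = 40000 s = 11.11 h.
Half-life 0.338 d → k = ln 2 / 0.338 = 2.051 d⁻¹.
First-order decay: C = 83.23·exp(−k·t) = 83.23·0.3870 = 32.21 mg/L.
Second outfall: C = (4.178·32.21 + 0.4820·119.0)/4.660 = 41.19 mg/L.

41.2 mg/L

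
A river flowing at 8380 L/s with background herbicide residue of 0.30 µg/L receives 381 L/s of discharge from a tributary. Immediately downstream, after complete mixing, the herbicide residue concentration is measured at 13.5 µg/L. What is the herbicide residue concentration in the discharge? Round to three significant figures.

Mass balance: 8380·0.3000 + 381.0·Cₑ = 8761·13.50
→ Cₑ = (8761·13.50 − 8380·0.3000) / 381.0 = 303.8 µg/L.

304 µg/L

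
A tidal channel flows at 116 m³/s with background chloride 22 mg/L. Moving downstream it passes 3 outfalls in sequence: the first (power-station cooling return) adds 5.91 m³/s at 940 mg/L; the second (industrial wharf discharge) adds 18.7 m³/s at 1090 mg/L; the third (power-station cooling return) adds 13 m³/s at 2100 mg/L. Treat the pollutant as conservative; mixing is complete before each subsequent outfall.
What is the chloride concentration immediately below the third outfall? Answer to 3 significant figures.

363 mg/L

Below outfall 1: Q → 121.9 m³/s, C = (116.0·22.00 + 5.910·940.0)/121.9 = 66.50 mg/L.
Below outfall 2: Q → 140.6 m³/s, C = (121.9·66.50 + 18.70·1090)/140.6 = 202.6 mg/L.
Below outfall 3: Q → 153.6 m³/s, C = (140.6·202.6 + 13.00·2100)/153.6 = 363.2 mg/L.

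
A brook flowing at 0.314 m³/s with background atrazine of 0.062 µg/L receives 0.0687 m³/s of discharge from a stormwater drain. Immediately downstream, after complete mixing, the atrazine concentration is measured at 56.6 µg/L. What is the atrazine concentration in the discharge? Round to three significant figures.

315 µg/L

Mass balance: 0.3140·0.06200 + 0.06870·Cₑ = 0.3827·56.60
→ Cₑ = (0.3827·56.60 − 0.3140·0.06200) / 0.06870 = 315.0 µg/L.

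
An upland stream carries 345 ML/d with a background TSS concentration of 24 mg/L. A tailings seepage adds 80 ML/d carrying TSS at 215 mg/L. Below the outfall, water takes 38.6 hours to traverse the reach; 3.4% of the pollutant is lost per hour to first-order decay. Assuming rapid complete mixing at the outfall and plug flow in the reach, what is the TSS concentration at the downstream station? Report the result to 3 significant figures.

15.8 mg/L

Mass balance: C = (345.0·24.00 + 80.00·215.0) / 425.0 = 25480/425.0 = 59.95 mg/L.
3.4%/h lost → k = −ln(1 − 0.034) = 0.03459 h⁻¹.
Decay over the reach: 59.95·exp(−kt) = 59.95·0.2631 = 15.77 mg/L.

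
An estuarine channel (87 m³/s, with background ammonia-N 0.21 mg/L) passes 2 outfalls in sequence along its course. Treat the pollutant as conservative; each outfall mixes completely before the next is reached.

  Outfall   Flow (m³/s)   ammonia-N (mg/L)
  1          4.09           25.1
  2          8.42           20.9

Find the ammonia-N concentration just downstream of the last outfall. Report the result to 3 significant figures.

2.98 mg/L

After outfall 1: Q = 87.00 + 4.090 = 91.09 m³/s; C = (87.00·0.2100 + 4.090·25.10)/91.09 = 1.328 mg/L.
After outfall 2: Q = 91.09 + 8.420 = 99.51 m³/s; C = (91.09·1.328 + 8.420·20.90)/99.51 = 2.984 mg/L.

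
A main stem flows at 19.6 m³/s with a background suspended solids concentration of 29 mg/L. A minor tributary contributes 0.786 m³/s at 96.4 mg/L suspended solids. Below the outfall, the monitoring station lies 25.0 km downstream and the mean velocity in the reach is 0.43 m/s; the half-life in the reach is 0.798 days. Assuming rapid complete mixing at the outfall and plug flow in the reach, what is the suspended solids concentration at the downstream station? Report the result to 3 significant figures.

17.6 mg/L

Flow-weighted average: C = (19.60·29.00 + 0.7860·96.40) / 20.39 = 644.2/20.39 = 31.60 mg/L.
Travel time t = 25.0·1000 / 0.43 = 58140 s = 16.15 h.
Half-life 0.798 d → k = ln 2 / 0.798 = 0.8686 d⁻¹.
After decay, C = 31.60 × e^(−kt) = 31.60 × 0.5574 = 17.61 mg/L.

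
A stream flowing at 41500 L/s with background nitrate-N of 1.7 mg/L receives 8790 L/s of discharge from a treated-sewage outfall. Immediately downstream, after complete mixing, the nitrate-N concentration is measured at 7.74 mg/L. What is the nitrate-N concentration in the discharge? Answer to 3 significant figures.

Mass balance: 41500·1.700 + 8790·Cₑ = 50290·7.740
→ Cₑ = (50290·7.740 − 41500·1.700) / 8790 = 36.26 mg/L.

36.3 mg/L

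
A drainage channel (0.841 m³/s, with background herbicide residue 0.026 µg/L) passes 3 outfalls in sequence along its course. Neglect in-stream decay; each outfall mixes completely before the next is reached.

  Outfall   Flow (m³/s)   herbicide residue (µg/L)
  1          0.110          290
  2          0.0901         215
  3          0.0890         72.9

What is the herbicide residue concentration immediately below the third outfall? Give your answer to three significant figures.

Below outfall 1: Q → 0.9510 m³/s, C = (0.8410·0.02600 + 0.1100·290.0)/0.9510 = 33.57 µg/L.
Below outfall 2: Q → 1.041 m³/s, C = (0.9510·33.57 + 0.09010·215.0)/1.041 = 49.27 µg/L.
Below outfall 3: Q → 1.130 m³/s, C = (1.041·49.27 + 0.08900·72.90)/1.130 = 51.13 µg/L.

51.1 µg/L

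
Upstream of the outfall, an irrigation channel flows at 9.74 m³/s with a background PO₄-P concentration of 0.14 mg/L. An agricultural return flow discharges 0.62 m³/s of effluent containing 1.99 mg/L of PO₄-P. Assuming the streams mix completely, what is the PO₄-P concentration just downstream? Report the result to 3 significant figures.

Conservation of mass: C = (9.740·0.1400 + 0.6200·1.990) / 10.36 = 2.597/10.36 = 0.2507 mg/L.

0.251 mg/L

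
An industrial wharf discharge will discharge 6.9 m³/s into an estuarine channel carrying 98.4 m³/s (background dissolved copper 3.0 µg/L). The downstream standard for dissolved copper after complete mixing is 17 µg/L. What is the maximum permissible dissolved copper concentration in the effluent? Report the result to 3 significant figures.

At the limit, (Qr·Cr + Qe·Cₑ)/(Qr + Qe) = 17:
Cₑ = (105.3·17 − 98.40·3.000) / 6.900 = 216.7 µg/L.

217 µg/L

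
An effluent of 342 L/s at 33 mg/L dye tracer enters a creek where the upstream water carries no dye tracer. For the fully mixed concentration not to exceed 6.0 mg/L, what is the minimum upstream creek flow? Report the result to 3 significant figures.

Set C_mix = 6.0: (Q·0 + 342.0·33.00) / (Q + 342.0) = 6.0
→ Q = 342.0·(33.00 − 6.0)/(6.0 − 0) = 1539 L/s.

1540 L/s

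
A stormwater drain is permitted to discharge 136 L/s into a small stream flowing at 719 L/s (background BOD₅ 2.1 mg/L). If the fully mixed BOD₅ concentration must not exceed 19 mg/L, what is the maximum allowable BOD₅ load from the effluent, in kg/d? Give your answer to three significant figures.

Mass balance at the limit: 719.0·2.100 + 136.0·Cₑ = 855.0·19 → Cₑ = 108.3 mg/L.
136.0 L/s = 0.1360 m³/s. Load = 0.1360 m³/s × 108.3 g/m³ × 86 400 s/d = 1273 kg/d.

1270 kg/d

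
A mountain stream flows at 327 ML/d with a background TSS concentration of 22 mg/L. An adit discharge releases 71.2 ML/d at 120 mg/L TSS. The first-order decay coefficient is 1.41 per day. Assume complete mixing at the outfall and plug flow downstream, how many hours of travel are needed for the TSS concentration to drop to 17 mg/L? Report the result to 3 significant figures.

14.4 h

Mass balance: C = (327.0·22.00 + 71.20·120.0) / 398.2 = 15740/398.2 = 39.52 mg/L.
39.52·exp(−k·t) = 17 → t = ln(39.52/17)/k = 51700 s = 14.36 h.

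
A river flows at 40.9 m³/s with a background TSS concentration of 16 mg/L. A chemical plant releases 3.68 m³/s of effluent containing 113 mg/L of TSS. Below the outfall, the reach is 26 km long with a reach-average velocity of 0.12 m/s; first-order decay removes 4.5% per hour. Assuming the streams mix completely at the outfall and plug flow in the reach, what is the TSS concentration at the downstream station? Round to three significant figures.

1.50 mg/L

Conservation of mass: C = (40.90·16.00 + 3.680·113.0) / 44.58 = 1070/44.58 = 24.01 mg/L.
Travel time t = 26·1000 / 0.12 = 216700 s = 60.19 h.
4.5%/h lost → k = −ln(1 − 0.045) = 0.04604 h⁻¹.
Decay over the reach: 24.01·exp(−kt) = 24.01·0.06259 = 1.503 mg/L.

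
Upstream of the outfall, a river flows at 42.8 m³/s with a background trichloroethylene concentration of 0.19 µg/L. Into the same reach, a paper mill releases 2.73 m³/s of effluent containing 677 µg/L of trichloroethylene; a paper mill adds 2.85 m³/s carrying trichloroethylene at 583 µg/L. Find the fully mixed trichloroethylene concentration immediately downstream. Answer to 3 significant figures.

72.7 µg/L

Mixed concentration C = ΣQC/ΣQ = (42.80·0.1900 + 2.730·677.0 + 2.850·583.0) / 48.38 = 3518/48.38 = 72.71 µg/L.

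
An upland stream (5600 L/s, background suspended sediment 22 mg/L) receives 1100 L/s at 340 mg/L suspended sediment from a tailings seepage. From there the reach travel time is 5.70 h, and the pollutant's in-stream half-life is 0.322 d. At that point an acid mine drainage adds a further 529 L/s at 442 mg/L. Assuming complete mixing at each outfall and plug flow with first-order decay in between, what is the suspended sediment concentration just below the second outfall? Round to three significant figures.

73.6 mg/L

Flow-weighted average: C = (5600·22.00 + 1100·340.0) / 6700 = 497200/6700 = 74.21 mg/L; combined flow 6700 L/s.
Half-life 0.322 d → k = ln 2 / 0.322 = 2.153 d⁻¹.
Decay over the reach: 74.21·exp(−kt) = 74.21·0.5997 = 44.51 mg/L.
At the second outfall, C = (6700·44.51 + 529.0·442.0) / (6700 + 529.0) = 73.59 mg/L.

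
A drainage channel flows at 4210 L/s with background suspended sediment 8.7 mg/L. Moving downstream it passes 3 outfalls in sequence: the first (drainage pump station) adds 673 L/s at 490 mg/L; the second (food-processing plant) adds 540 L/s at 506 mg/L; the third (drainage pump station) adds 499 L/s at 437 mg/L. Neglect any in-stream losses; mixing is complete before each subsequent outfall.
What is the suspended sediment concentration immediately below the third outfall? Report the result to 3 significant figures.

145 mg/L

After outfall 1: Q = 4210 + 673.0 = 4883 L/s; C = (4210·8.700 + 673.0·490.0)/4883 = 75.04 mg/L.
After outfall 2: Q = 4883 + 540.0 = 5423 L/s; C = (4883·75.04 + 540.0·506.0)/5423 = 117.9 mg/L.
After outfall 3: Q = 5423 + 499.0 = 5922 L/s; C = (5423·117.9 + 499.0·437.0)/5922 = 144.8 mg/L.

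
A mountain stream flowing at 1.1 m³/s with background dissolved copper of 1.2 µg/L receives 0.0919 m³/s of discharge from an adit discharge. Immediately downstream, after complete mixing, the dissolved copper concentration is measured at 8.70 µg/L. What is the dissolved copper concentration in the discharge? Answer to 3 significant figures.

Mass balance: 1.100·1.200 + 0.09190·Cₑ = 1.192·8.700
→ Cₑ = (1.192·8.700 − 1.100·1.200) / 0.09190 = 98.47 µg/L.

98.5 µg/L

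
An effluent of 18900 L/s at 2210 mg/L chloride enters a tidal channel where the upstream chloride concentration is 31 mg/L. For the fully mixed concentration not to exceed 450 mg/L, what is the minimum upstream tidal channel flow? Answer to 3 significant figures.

Set C_mix = 450: (Q·31.00 + 18900·2210) / (Q + 18900) = 450
→ Q = 18900·(2210 − 450)/(450 − 31.00) = 79390 L/s.

79400 L/s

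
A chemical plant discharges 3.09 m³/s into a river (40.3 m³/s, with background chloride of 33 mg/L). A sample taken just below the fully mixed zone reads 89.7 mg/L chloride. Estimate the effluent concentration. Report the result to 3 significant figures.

Mass balance: 40.30·33.00 + 3.090·Cₑ = 43.39·89.70
→ Cₑ = (43.39·89.70 − 40.30·33.00) / 3.090 = 829.2 mg/L.

829 mg/L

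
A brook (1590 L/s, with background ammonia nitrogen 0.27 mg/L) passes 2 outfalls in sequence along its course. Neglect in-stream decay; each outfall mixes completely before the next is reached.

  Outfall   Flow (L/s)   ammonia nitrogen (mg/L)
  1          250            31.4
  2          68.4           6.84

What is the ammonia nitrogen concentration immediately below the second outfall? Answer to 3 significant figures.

Below outfall 1: Q → 1840 L/s, C = (1590·0.2700 + 250.0·31.40)/1840 = 4.500 mg/L.
Below outfall 2: Q → 1908 L/s, C = (1840·4.500 + 68.40·6.840)/1908 = 4.584 mg/L.

4.58 mg/L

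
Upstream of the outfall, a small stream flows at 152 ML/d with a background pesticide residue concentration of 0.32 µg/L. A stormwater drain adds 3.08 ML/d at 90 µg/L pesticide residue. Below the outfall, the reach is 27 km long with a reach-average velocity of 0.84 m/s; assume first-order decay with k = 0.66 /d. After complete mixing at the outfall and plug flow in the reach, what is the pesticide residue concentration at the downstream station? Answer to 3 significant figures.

1.64 µg/L

Mixed concentration C = ΣQC/ΣQ = (152.0·0.3200 + 3.080·90.00) / 155.1 = 325.8/155.1 = 2.101 µg/L.
Travel time t = 27·1000 / 0.84 = 32140 s = 8.929 h.
Applying C = C₀e^(−kt): 2.101 × 0.7823 = 1.644 µg/L.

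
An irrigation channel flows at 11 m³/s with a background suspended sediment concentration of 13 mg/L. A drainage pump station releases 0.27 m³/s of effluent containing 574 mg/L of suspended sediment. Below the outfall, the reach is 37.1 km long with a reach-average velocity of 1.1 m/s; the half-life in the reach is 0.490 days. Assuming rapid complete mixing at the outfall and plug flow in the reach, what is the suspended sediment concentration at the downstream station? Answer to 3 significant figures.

Mixed concentration C = ΣQC/ΣQ = (11.00·13.00 + 0.2700·574.0) / 11.27 = 298.0/11.27 = 26.44 mg/L.
Travel time t = 37.1·1000 / 1.1 = 33730 s = 9.369 h.
Half-life 0.490 d → k = ln 2 / 0.490 = 1.415 d⁻¹.
Applying C = C₀e^(−kt): 26.44 × 0.5757 = 15.22 mg/L.

15.2 mg/L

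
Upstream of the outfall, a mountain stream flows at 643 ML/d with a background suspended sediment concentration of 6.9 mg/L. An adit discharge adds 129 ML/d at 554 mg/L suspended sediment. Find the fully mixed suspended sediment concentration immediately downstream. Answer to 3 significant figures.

98.3 mg/L

Conservation of mass: C = (643.0·6.900 + 129.0·554.0) / 772.0 = 75900/772.0 = 98.32 mg/L.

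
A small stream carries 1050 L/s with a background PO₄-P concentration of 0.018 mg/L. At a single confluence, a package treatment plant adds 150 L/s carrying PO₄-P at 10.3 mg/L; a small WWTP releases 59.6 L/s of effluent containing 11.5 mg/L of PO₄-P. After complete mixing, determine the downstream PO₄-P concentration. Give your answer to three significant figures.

1.79 mg/L

Mixed concentration C = ΣQC/ΣQ = (1050·0.01800 + 150.0·10.30 + 59.60·11.50) / 1260 = 2249/1260 = 1.786 mg/L.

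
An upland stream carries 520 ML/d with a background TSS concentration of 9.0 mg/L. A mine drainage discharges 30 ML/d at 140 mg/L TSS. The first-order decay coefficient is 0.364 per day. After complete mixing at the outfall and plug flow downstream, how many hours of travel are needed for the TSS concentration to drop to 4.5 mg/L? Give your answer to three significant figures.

84.2 h

Flow-weighted average: C = (520.0·9.000 + 30.00·140.0) / 550.0 = 8880/550.0 = 16.15 mg/L.
16.15·exp(−k·t) = 4.5 → t = ln(16.15/4.5)/k = 303200 s = 84.23 h.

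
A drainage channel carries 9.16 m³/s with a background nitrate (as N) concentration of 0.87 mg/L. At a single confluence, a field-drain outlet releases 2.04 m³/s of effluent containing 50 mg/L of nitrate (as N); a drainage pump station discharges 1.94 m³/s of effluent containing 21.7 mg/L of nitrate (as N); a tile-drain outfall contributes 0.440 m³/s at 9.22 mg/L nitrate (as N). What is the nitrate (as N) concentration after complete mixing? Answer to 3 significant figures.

11.5 mg/L

Mass balance: C = (9.160·0.8700 + 2.040·50.00 + 1.940·21.70 + 0.4400·9.220) / 13.58 = 156.1/13.58 = 11.50 mg/L.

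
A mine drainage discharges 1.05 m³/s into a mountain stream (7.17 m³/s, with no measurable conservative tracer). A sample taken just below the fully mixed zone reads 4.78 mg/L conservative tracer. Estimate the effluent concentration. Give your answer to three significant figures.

37.4 mg/L

Mass balance: 7.170·0 + 1.050·Cₑ = 8.220·4.780
→ Cₑ = (8.220·4.780 − 7.170·0) / 1.050 = 37.42 mg/L.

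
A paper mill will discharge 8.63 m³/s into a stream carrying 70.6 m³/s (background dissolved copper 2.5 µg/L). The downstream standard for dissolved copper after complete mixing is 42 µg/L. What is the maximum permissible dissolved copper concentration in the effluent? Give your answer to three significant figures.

At the limit, (Qr·Cr + Qe·Cₑ)/(Qr + Qe) = 42:
Cₑ = (79.23·42 − 70.60·2.500) / 8.630 = 365.1 µg/L.

365 µg/L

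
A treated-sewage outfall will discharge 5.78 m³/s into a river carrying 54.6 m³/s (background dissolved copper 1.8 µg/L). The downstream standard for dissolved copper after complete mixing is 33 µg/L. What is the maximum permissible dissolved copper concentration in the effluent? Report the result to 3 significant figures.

328 µg/L

At the limit, (Qr·Cr + Qe·Cₑ)/(Qr + Qe) = 33:
Cₑ = (60.38·33 − 54.60·1.800) / 5.780 = 327.7 µg/L.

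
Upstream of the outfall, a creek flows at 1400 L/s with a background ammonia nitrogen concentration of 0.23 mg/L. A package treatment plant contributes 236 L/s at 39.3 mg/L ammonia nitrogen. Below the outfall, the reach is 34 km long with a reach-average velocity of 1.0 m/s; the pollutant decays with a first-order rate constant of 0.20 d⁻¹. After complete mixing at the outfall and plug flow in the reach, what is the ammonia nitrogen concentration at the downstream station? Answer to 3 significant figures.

5.42 mg/L

Flow-weighted average: C = (1400·0.2300 + 236.0·39.30) / 1636 = 9597/1636 = 5.866 mg/L.
Travel time t = 34·1000 / 1.0 = 34000 s = 9.444 h.
After decay, C = 5.866 × e^(−kt) = 5.866 × 0.9243 = 5.422 mg/L.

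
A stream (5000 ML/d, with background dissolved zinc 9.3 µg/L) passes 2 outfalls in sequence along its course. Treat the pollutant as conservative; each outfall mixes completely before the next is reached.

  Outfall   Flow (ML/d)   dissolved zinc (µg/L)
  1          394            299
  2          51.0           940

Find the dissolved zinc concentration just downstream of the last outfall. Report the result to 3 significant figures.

39.0 µg/L

Below outfall 1: Q → 5394 ML/d, C = (5000·9.300 + 394.0·299.0)/5394 = 30.46 µg/L.
Below outfall 2: Q → 5445 ML/d, C = (5394·30.46 + 51.00·940.0)/5445 = 38.98 µg/L.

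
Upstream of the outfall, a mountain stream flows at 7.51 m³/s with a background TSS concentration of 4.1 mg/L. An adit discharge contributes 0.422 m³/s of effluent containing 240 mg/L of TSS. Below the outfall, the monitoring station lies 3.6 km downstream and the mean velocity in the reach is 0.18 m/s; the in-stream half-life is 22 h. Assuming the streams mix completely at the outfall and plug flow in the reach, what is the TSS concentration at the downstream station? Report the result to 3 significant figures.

After mixing, C = (7.510·4.100 + 0.4220·240.0) / 7.932 = 132.1/7.932 = 16.65 mg/L.
Travel time t = 3.6·1000 / 0.18 = 20000 s = 5.556 h.
Half-life 22 h → k = ln 2 / 22 = 0.03151 h⁻¹ = 0.7562 d⁻¹.
First-order decay: C = 16.65·exp(−k·t) = 16.65·0.8394 = 13.98 mg/L.

14.0 mg/L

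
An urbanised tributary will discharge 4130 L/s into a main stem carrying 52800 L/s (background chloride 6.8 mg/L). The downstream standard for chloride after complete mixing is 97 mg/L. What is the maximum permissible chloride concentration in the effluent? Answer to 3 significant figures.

At the limit, (Qr·Cr + Qe·Cₑ)/(Qr + Qe) = 97:
Cₑ = (56930·97 − 52800·6.800) / 4130 = 1250 mg/L.

1250 mg/L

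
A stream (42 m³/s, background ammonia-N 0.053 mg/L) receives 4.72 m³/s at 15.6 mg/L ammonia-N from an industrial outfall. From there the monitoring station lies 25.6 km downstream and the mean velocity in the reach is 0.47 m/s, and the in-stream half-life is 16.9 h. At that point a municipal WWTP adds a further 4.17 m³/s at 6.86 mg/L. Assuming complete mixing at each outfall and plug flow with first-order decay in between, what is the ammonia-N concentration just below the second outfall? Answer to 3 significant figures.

Mass balance: C = (42.00·0.05300 + 4.720·15.60) / 46.72 = 75.86/46.72 = 1.624 mg/L; combined flow 46.72 m³/s.
Travel time t = 25.6·1000 / 0.47 = 54470 s = 15.13 h.
Half-life 16.9 h → k = ln 2 / 16.9 = 0.04101 h⁻¹ = 0.9844 d⁻¹.
Decay over the reach: 1.624·exp(−kt) = 1.624·0.5376 = 0.8730 mg/L.
Second outfall: C = (46.72·0.8730 + 4.170·6.860)/50.89 = 1.364 mg/L.

1.36 mg/L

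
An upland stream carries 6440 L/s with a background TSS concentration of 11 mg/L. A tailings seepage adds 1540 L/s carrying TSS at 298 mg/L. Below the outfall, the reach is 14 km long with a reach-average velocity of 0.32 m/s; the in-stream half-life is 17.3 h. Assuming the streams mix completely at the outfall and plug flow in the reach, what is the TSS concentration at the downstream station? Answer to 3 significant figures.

40.8 mg/L

Conservation of mass: C = (6440·11.00 + 1540·298.0) / 7980 = 529800/7980 = 66.39 mg/L.
Travel time t = 14·1000 / 0.32 = 43750 s = 12.15 h.
Half-life 17.3 h → k = ln 2 / 17.3 = 0.04007 h⁻¹ = 0.9616 d⁻¹.
Applying C = C₀e^(−kt): 66.39 × 0.6145 = 40.80 mg/L.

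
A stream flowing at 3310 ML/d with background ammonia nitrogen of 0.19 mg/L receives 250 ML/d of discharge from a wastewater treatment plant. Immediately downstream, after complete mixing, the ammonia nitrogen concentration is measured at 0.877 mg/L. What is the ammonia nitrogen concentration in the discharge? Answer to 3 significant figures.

Mass balance: 3310·0.1900 + 250.0·Cₑ = 3560·0.8770
→ Cₑ = (3560·0.8770 − 3310·0.1900) / 250.0 = 9.973 mg/L.

9.97 mg/L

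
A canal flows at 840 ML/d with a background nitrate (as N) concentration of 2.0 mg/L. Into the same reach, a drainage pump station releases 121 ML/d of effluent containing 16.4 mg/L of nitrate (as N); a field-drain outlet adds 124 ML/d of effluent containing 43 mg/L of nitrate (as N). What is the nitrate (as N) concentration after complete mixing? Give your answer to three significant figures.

8.29 mg/L

Flow-weighted average: C = (840.0·2.000 + 121.0·16.40 + 124.0·43.00) / 1085 = 8996/1085 = 8.292 mg/L.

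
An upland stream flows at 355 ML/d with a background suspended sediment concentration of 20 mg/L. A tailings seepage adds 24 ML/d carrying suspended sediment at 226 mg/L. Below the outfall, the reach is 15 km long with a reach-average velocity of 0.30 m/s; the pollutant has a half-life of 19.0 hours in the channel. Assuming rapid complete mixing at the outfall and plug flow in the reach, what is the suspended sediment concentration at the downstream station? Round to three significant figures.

Mass balance: C = (355.0·20.00 + 24.00·226.0) / 379.0 = 12520/379.0 = 33.04 mg/L.
Travel time t = 15·1000 / 0.30 = 50000 s = 13.89 h.
Half-life 19.0 h → k = ln 2 / 19.0 = 0.03648 h⁻¹ = 0.8756 d⁻¹.
After decay, C = 33.04 × e^(−kt) = 33.04 × 0.6025 = 19.91 mg/L.

19.9 mg/L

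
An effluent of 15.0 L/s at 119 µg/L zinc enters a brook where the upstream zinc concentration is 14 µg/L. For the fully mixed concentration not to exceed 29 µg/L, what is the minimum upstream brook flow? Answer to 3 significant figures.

Set C_mix = 29: (Q·14.00 + 15.00·119.0) / (Q + 15.00) = 29
→ Q = 15.00·(119.0 − 29)/(29 − 14.00) = 90.00 L/s.

90.0 L/s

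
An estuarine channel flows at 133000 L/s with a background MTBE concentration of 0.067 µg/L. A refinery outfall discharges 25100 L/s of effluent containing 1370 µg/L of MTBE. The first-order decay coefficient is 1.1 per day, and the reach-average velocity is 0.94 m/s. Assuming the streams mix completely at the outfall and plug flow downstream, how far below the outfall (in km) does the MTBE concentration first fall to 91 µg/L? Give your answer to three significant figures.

64.4 km

Conservation of mass: C = (133000·0.06700 + 25100·1370) / 158100 = 34400000/158100 = 217.6 µg/L.
Set 217.6·exp(−k·t) = 91 → t = ln(217.6/91)/k = 68460 s = 19.02 h.
Distance = v·t = 0.94·68460 = 64350 m = 64.35 km.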